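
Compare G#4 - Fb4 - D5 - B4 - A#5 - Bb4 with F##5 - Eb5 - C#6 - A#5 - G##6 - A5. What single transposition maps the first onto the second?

up a major seventh

From G#4 to F##5 is 7 letter names — a seventh of some quality.
G#4 to F##5 is 11 semitones, which makes it a major seventh; the second version is higher, so the direction is up.
Checking another pair — Bb4 → A5 — gives the same interval.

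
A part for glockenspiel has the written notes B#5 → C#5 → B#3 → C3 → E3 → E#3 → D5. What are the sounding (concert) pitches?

Written C4 on the glockenspiel sounds as C6, a perfect fifteenth higher; apply that shift to every note.
B#5 gives B#7
C#5 gives C#7
B#3 gives B#5
C3 gives C5
E3 gives E5
E#3 gives E#5
D5 gives D7

B#7 C#7 B#5 C5 E5 E#5 D7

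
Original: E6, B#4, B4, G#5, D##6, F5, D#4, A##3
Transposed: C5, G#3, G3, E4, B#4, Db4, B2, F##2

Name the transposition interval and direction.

down a major tenth

Take the first pair: E6 → C5. E to C spans 10 letter names, so the interval is some kind of tenth.
C5 to E6 is 16 semitones, which makes it a major tenth; the second version is lower, so the direction is down.
Checking another pair — A##3 → F##2 — gives the same interval.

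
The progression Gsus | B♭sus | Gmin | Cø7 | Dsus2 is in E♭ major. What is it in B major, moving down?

D#sus F#sus D#min G#ø7 A#sus2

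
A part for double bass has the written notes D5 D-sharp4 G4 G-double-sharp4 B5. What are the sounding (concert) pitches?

The double bass sounds a perfect octave below written, so transpose each written note down a perfect octave.
D5 becomes D4
D#4 becomes D#3
G4 becomes G3
G##4 becomes G##3
B5 becomes B4

D4 D#3 G3 G##3 B4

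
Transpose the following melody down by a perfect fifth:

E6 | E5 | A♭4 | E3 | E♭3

A5 A4 Db4 A2 Ab2

E6 down a perfect fifth is A5.
E5 down a perfect fifth is A4.
Ab4: a fifth down reaches D, and 7 semitones makes it Db4.
E3: a fifth down reaches A, and 7 semitones makes it A2.
Eb3: a fifth down reaches A, and 7 semitones makes it Ab2.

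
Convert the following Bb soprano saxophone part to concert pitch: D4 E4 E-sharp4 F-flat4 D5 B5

C4 D4 D#4 Ebb4 C5 A5

Written C4 on the Bb soprano saxophone sounds as Bb3, a major second lower; apply that shift to every note.
D4 to C4
E4 to D4
E#4 to D#4
Fb4 to Ebb4
D5 to C5
B5 to A5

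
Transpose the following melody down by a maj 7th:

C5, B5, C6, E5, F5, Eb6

Db4 C5 Db5 F4 Gb4 Fb5

C5 -> Db4
B5 -> C5
C6 -> Db5
E5 -> F4
F5 -> Gb4
Eb6 -> Fb5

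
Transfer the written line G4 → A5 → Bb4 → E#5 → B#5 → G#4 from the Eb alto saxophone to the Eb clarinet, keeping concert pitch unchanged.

First find concert pitch: the Eb alto saxophone sounds a major sixth below written, so G4 A5 Bb4 E#5 B#5 G#4 sounds Bb3 C5 Db4 G#4 D#5 B3.
Then write for Eb clarinet: it sounds a minor third above written, so the part must be a minor third below concert.
Bb3 → G3
C5 → A4
Db4 → Bb3
G#4 → E#4
D#5 → B#4
B3 → G#3

G3 A4 Bb3 E#4 B#4 G#3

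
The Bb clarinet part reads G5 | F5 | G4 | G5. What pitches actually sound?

Written C4 on the Bb clarinet sounds as Bb3, a major second lower; apply that shift to every note.
G5 to F5
F5 to Eb5
G4 to F4
G5 to F5

F5 Eb5 F4 F5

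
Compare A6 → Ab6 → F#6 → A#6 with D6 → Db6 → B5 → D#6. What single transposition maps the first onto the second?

down a perfect fifth

From A6 to D6 is 5 letter names — a fifth of some quality.
D6 to A6 is 7 semitones, which makes it a perfect fifth; the second version is lower, so the direction is down.
Checking another pair — A#6 → D#6 — gives the same interval.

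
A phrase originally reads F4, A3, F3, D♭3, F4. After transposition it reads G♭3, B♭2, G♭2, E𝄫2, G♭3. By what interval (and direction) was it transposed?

down a major seventh

Take the first pair: F4 → Gb3. F to G spans 7 letter names, so the interval is some kind of seventh.
Gb3 to F4 is 11 semitones, which makes it a major seventh; the second version is lower, so the direction is down.
Checking another pair — F4 → Gb3 — gives the same interval.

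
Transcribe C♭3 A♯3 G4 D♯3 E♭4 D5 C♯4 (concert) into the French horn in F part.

Written C4 sounds as F3 on the French horn in F, so concert pitches are written a perfect fifth up.
Cb3 becomes Gb3
A#3 becomes E#4
G4 becomes D5
D#3 becomes A#3
Eb4 becomes Bb4
D5 becomes A5
C#4 becomes G#4

Gb3 E#4 D5 A#3 Bb4 A5 G#4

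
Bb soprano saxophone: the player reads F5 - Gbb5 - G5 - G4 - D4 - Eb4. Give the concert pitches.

Eb5 Fbb5 F5 F4 C4 Db4

Written C4 on the Bb soprano saxophone sounds as Bb3, a major second lower; apply that shift to every note.
F5 → Eb5
Gbb5 → Fbb5
G5 → F5
G4 → F4
D4 → C4
Eb4 → Db4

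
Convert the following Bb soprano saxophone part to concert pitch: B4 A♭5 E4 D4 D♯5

The Bb soprano saxophone sounds a major second below written, so transpose each written note down a major second.
B4 gives A4
Ab5 gives Gb5
E4 gives D4
D4 gives C4
D#5 gives C#5

A4 Gb5 D4 C4 C#5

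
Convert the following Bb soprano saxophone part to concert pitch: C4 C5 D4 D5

Bb3 Bb4 C4 C5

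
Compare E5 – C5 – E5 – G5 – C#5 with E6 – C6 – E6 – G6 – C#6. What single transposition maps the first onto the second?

up a perfect octave

Take the first pair: E5 → E6. E to E spans 8 letter names, so the interval is some kind of octave.
E5 to E6 is 12 semitones, which makes it a perfect octave; the second version is higher, so the direction is up.
Checking another pair — C#5 → C#6 — gives the same interval.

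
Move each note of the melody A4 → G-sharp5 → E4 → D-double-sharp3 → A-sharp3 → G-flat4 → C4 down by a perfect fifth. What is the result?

A4 down a perfect fifth is D4.
G#5: a fifth down reaches C, and 7 semitones makes it C#5.
A perfect fifth down from E4 gives A3.
D##3: a fifth down reaches G, and 7 semitones makes it G##2.
A#3 down a perfect fifth is D#3.
A perfect fifth down from Gb4 gives Cb4.
A perfect fifth down from C4 gives F3.

D4 C#5 A3 G##2 D#3 Cb4 F3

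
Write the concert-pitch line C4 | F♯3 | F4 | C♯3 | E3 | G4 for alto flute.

F4 B3 Bb4 F#3 A3 C5

Written C4 sounds as G3 on the alto flute, so concert pitches are written a perfect fourth up.
C4 gives F4
F#3 gives B3
F4 gives Bb4
C#3 gives F#3
E3 gives A3
G4 gives C5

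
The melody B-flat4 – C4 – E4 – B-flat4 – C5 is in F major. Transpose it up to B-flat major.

Eb5 F4 A4 Eb5 F5

From F up to B-flat is a perfect fourth; apply that to each pitch.
Bb4 to Eb5
C4 to F4
E4 to A4
Bb4 to Eb5
C5 to F5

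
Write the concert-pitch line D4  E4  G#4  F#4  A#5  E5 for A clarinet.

F4 G4 B4 A4 C#6 G5

The A clarinet sounds a minor third below written, so the written part must be a minor third above concert — transpose each note up.
D4 to F4
E4 to G4
G#4 to B4
F#4 to A4
A#5 to C#6
E5 to G5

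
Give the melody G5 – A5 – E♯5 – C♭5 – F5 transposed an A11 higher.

C#7 D#7 A##6 F6 B6

G5 to C#7
A5 to D#7
E#5 to A##6
Cb5 to F6
F5 to B6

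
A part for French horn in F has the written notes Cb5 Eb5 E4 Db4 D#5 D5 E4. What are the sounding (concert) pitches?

Fb4 Ab4 A3 Gb3 G#4 G4 A3

Written C4 on the French horn in F sounds as F3, a perfect fifth lower; apply that shift to every note.
Cb5 gives Fb4
Eb5 gives Ab4
E4 gives A3
Db4 gives Gb3
D#5 gives G#4
D5 gives G4
E4 gives A3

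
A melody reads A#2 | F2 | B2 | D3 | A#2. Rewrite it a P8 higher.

A#2: an octave up reaches A, and 12 semitones makes it A#3.
F2 up a perfect octave is F3.
A perfect octave up from B2 gives B3.
D3 up a perfect octave is D4.
A perfect octave up from A#2 gives A#3.

A#3 F3 B3 D4 A#3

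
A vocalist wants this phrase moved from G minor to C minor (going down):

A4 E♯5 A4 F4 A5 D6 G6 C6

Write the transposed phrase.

D4 A#4 D4 Bb3 D5 G5 C6 F5

G minor to C minor down is a perfect fifth, so every note moves down by that interval.
A4 becomes D4
E#5 becomes A#4
A4 becomes D4
F4 becomes Bb3
A5 becomes D5
D6 becomes G5
G6 becomes C6
C6 becomes F5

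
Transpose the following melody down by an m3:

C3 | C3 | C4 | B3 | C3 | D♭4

C3 becomes A2
C3 becomes A2
C4 becomes A3
B3 becomes G#3
C3 becomes A2
Db4 becomes Bb3

A2 A2 A3 G#3 A2 Bb3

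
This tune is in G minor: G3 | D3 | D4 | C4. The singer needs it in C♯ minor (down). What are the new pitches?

From G down to C♯ is a diminished fifth; apply that to each pitch.
G3 gives C#3
D3 gives G#2
D4 gives G#3
C4 gives F#3

C#3 G#2 G#3 F#3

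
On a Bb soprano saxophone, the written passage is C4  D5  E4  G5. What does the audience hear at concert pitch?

Bb3 C5 D4 F5

The Bb soprano saxophone sounds a major second below written, so transpose each written note down a major second.
C4 gives Bb3
D5 gives C5
E4 gives D4
G5 gives F5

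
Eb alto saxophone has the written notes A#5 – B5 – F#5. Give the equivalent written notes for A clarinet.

First find concert pitch: the Eb alto saxophone sounds a major sixth below written, so A#5 B5 F#5 sounds C#5 D5 A4.
Then write for A clarinet: it sounds a minor third below written, so the part must be a minor third above concert.
C#5 → E5
D5 → F5
A4 → C5

E5 F5 C5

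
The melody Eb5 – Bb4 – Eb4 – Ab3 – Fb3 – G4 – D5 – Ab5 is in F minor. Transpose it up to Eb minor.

F minor to Eb minor up is a minor seventh, so every note moves up by that interval.
Eb5 -> Db6
Bb4 -> Ab5
Eb4 -> Db5
Ab3 -> Gb4
Fb3 -> Ebb4
G4 -> F5
D5 -> C6
Ab5 -> Gb6

Db6 Ab5 Db5 Gb4 Ebb4 F5 C6 Gb6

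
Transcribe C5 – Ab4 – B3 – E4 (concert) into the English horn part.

The English horn sounds a perfect fifth below written, so the written part must be a perfect fifth above concert — transpose each note up.
C5 gives G5
Ab4 gives Eb5
B3 gives F#4
E4 gives B4

G5 Eb5 F#4 B4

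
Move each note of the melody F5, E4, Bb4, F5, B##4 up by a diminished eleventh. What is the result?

Bbb6 Ab5 Ebb6 Bbb6 E#6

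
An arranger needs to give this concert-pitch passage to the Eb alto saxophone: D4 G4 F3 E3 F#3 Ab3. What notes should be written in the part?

B4 E5 D4 C#4 D#4 F4

Written C4 sounds as Eb3 on the Eb alto saxophone, so concert pitches are written a major sixth up.
D4 -> B4
G4 -> E5
F3 -> D4
E3 -> C#4
F#3 -> D#4
Ab3 -> F4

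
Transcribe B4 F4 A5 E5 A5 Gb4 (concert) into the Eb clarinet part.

G#4 D4 F#5 C#5 F#5 Eb4

The Eb clarinet sounds a minor third above written, so the written part must be a minor third below concert — transpose each note down.
B4 → G#4
F4 → D4
A5 → F#5
E5 → C#5
A5 → F#5
Gb4 → Eb4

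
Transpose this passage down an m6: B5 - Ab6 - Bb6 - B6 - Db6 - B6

D#5 C6 D6 D#6 F5 D#6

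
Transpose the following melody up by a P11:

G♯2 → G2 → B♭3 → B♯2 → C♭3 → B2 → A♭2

G#2 -> C#4
G2 -> C4
Bb3 -> Eb5
B#2 -> E#4
Cb3 -> Fb4
B2 -> E4
Ab2 -> Db4

C#4 C4 Eb5 E#4 Fb4 E4 Db4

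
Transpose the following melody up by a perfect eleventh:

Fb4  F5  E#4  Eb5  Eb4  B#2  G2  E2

Bbb5 Bb6 A#5 Ab6 Ab5 E#4 C4 A3

Fb4: an eleventh up reaches B, and 17 semitones makes it Bbb5.
F5: an eleventh up reaches B, and 17 semitones makes it Bb6.
E#4 up a perfect eleventh is A#5.
Eb5: an eleventh up reaches A, and 17 semitones makes it Ab6.
Eb4: an eleventh up reaches A, and 17 semitones makes it Ab5.
B#2: an eleventh up reaches E, and 17 semitones makes it E#4.
A perfect eleventh up from G2 gives C4.
E2 up a perfect eleventh is A3.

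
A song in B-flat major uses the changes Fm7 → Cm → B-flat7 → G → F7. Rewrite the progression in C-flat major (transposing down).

Gbm7 Dbm Cb7 Ab Gb7

B-flat major down to C-flat major is a major seventh; each chord root moves by that interval while the quality stays the same.
Fm7: root F down a major seventh → Gb, giving Gbm7.
Cm: root C down a major seventh → Db, giving Dbm.
B-flat7: root B-flat down a major seventh → Cb, giving Cb7.
G: root G down a major seventh → Ab, giving Ab.
F7: root F down a major seventh → Gb, giving Gb7.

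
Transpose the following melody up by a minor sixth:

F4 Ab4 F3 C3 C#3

Db5 Fb5 Db4 Ab3 A3

A minor sixth up from F4 gives Db5.
Ab4: a sixth up reaches F, and 8 semitones makes it Fb5.
A minor sixth up from F3 gives Db4.
C3: a sixth up reaches A, and 8 semitones makes it Ab3.
C#3: a sixth up reaches A, and 8 semitones makes it A3.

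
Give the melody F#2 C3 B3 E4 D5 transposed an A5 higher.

C##3 G#3 F##4 B#4 A#5

F#2 to C##3
C3 to G#3
B3 to F##4
E4 to B#4
D5 to A#5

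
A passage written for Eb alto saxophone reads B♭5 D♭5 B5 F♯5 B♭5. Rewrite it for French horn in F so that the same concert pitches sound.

Ab5 Cb5 A5 E5 Ab5

First find concert pitch: the Eb alto saxophone sounds a major sixth below written, so B♭5 D♭5 B5 F♯5 B♭5 sounds Db5 Fb4 D5 A4 Db5.
Then write for French horn in F: it sounds a perfect fifth below written, so the part must be a perfect fifth above concert.
Db5 → Ab5
Fb4 → Cb5
D5 → A5
A4 → E5
Db5 → Ab5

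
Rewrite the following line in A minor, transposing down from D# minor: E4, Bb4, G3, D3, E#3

Bb3 Fb4 Db3 Ab2 B2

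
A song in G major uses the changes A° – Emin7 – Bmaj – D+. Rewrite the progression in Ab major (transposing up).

Bb° Fmin7 Cmaj Eb+

G major up to Ab major is a minor second; each chord root moves by that interval while the quality stays the same.
A°: root A up a minor second → Bb, giving Bb°.
Emin7: root E up a minor second → F, giving Fmin7.
Bmaj: root B up a minor second → C, giving Cmaj.
D+: root D up a minor second → Eb, giving Eb+.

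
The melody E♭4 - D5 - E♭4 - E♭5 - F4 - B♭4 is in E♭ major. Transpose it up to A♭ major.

E♭ major to A♭ major up is a perfect fourth, so every note moves up by that interval.
Eb4 -> Ab4
D5 -> G5
Eb4 -> Ab4
Eb5 -> Ab5
F4 -> Bb4
Bb4 -> Eb5

Ab4 G5 Ab4 Ab5 Bb4 Eb5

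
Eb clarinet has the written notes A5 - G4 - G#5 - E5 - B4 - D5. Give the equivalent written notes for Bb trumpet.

First find concert pitch: the Eb clarinet sounds a minor third above written, so A5 G4 G#5 E5 B4 D5 sounds C6 Bb4 B5 G5 D5 F5.
Then write for Bb trumpet: it sounds a major second below written, so the part must be a major second above concert.
C6 → D6
Bb4 → C5
B5 → C#6
G5 → A5
D5 → E5
F5 → G5

D6 C5 C#6 A5 E5 G5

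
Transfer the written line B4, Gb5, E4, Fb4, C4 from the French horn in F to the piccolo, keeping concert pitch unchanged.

First find concert pitch: the French horn in F sounds a perfect fifth below written, so B4 Gb5 E4 Fb4 C4 sounds E4 Cb5 A3 Bbb3 F3.
Then write for piccolo: it sounds a perfect octave above written, so the part must be a perfect octave below concert.
E4 → E3
Cb5 → Cb4
A3 → A2
Bbb3 → Bbb2
F3 → F2

E3 Cb4 A2 Bbb2 F2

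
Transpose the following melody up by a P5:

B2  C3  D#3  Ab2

F#3 G3 A#3 Eb3

B2 up a perfect fifth is F#3.
C3: a fifth up reaches G, and 7 semitones makes it G3.
A perfect fifth up from D#3 gives A#3.
Ab2 up a perfect fifth is Eb3.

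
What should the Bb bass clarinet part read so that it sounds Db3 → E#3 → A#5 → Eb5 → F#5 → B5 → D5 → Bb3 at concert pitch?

Eb4 F##4 B#6 F6 G#6 C#7 E6 C5

Written C4 sounds as Bb2 on the Bb bass clarinet, so concert pitches are written a major ninth up.
Db3 becomes Eb4
E#3 becomes F##4
A#5 becomes B#6
Eb5 becomes F6
F#5 becomes G#6
B5 becomes C#7
D5 becomes E6
Bb3 becomes C5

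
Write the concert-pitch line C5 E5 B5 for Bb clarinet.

D5 F#5 C#6

Written C4 sounds as Bb3 on the Bb clarinet, so concert pitches are written a major second up.
C5 gives D5
E5 gives F#5
B5 gives C#6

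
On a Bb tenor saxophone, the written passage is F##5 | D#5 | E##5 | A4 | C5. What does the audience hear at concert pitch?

E#4 C#4 D##4 G3 Bb3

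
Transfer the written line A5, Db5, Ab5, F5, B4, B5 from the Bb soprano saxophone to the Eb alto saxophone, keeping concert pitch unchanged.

E6 Ab5 Eb6 C6 F#5 F#6

First find concert pitch: the Bb soprano saxophone sounds a major second below written, so A5 Db5 Ab5 F5 B4 B5 sounds G5 Cb5 Gb5 Eb5 A4 A5.
Then write for Eb alto saxophone: it sounds a major sixth below written, so the part must be a major sixth above concert.
G5 → E6
Cb5 → Ab5
Gb5 → Eb6
Eb5 → C6
A4 → F#5
A5 → F#6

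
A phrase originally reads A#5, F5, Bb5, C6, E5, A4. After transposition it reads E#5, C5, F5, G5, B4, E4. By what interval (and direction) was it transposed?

Take the first pair: A#5 → E#5. A to E spans 4 letter names, so the interval is some kind of fourth.
E#5 to A#5 is 5 semitones, which makes it a perfect fourth; the second version is lower, so the direction is down.
Checking another pair — A4 → E4 — gives the same interval.

down a perfect fourth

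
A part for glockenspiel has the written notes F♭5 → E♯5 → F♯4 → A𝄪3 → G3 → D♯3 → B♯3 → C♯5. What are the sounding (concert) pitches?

The glockenspiel sounds a perfect fifteenth above written, so transpose each written note up a perfect fifteenth.
Fb5 to Fb7
E#5 to E#7
F#4 to F#6
A##3 to A##5
G3 to G5
D#3 to D#5
B#3 to B#5
C#5 to C#7

Fb7 E#7 F#6 A##5 G5 D#5 B#5 C#7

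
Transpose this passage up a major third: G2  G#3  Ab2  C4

B2 B#3 C3 E4

A major third up from G2 gives B2.
A major third up from G#3 gives B#3.
Ab2 up a major third is C3.
A major third up from C4 gives E4.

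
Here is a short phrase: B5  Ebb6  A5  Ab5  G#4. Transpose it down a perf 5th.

B5 -> E5
Ebb6 -> Abb5
A5 -> D5
Ab5 -> Db5
G#4 -> C#4

E5 Abb5 D5 Db5 C#4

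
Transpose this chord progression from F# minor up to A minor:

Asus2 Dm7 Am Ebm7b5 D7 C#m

Csus2 Fm7 Cm Gbm7b5 F7 Em

F# minor up to A minor is a minor third; each chord root moves by that interval while the quality stays the same.
Asus2: root A up a minor third → C, giving Csus2.
Dm7: root D up a minor third → F, giving Fm7.
Am: root A up a minor third → C, giving Cm.
Ebm7b5: root Eb up a minor third → Gb, giving Gbm7b5.
D7: root D up a minor third → F, giving F7.
C#m: root C# up a minor third → E, giving Em.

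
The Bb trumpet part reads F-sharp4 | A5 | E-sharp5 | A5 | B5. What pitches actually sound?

E4 G5 D#5 G5 A5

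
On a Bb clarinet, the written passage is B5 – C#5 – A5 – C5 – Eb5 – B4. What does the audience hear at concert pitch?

The Bb clarinet sounds a major second below written, so transpose each written note down a major second.
B5 to A5
C#5 to B4
A5 to G5
C5 to Bb4
Eb5 to Db5
B4 to A4

A5 B4 G5 Bb4 Db5 A4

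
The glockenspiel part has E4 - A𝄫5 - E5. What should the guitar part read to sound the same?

First find concert pitch: the glockenspiel sounds a perfect fifteenth above written, so E4 A𝄫5 E5 sounds E6 Abb7 E7.
Then write for guitar: it sounds a perfect octave below written, so the part must be a perfect octave above concert.
E6 → E7
Abb7 → Abb8
E7 → E8

E7 Abb8 E8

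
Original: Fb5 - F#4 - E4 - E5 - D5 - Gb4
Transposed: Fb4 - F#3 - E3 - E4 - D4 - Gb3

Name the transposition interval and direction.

down a perfect octave

Take the first pair: Fb5 → Fb4. F to F spans 8 letter names, so the interval is some kind of octave.
Fb4 to Fb5 is 12 semitones, which makes it a perfect octave; the second version is lower, so the direction is down.
Checking another pair — Gb4 → Gb3 — gives the same interval.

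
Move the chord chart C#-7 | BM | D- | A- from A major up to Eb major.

G-7 FM Ab- Eb-

A major up to Eb major is a diminished fifth; each chord root moves by that interval while the quality stays the same.
C#-7: root C# up a diminished fifth → G, giving G-7.
BM: root B up a diminished fifth → F, giving FM.
D-: root D up a diminished fifth → Ab, giving Ab-.
A-: root A up a diminished fifth → Eb, giving Eb-.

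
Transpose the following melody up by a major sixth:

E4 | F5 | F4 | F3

E4 becomes C#5
F5 becomes D6
F4 becomes D5
F3 becomes D4

C#5 D6 D5 D4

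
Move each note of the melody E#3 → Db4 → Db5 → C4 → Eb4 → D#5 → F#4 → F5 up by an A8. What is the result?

E##4 D5 D6 C#5 E5 D##6 F##5 F#6

E#3 becomes E##4
Db4 becomes D5
Db5 becomes D6
C4 becomes C#5
Eb4 becomes E5
D#5 becomes D##6
F#4 becomes F##5
F5 becomes F#6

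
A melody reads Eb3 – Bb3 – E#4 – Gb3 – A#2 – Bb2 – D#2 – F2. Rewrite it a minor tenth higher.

Gb4 Db5 G#5 Bbb4 C#4 Db4 F#3 Ab3

Eb3 to Gb4
Bb3 to Db5
E#4 to G#5
Gb3 to Bbb4
A#2 to C#4
Bb2 to Db4
D#2 to F#3
F2 to Ab3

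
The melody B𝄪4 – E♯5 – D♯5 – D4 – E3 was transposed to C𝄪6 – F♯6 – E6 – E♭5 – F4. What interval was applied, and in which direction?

up a minor ninth

From B##4 to C##6 is 9 letter names — a ninth of some quality.
B##4 to C##6 is 13 semitones, which makes it a minor ninth; the second version is higher, so the direction is up.
Checking another pair — E3 → F4 — gives the same interval.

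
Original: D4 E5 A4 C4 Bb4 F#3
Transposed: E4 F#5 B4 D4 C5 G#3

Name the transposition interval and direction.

Take the first pair: D4 → E4. D to E spans 2 letter names, so the interval is some kind of second.
D4 to E4 is 2 semitones, which makes it a major second; the second version is higher, so the direction is up.
Checking another pair — F#3 → G#3 — gives the same interval.

up a major second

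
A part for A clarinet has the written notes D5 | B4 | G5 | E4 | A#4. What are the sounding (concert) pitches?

Written C4 on the A clarinet sounds as A3, a minor third lower; apply that shift to every note.
D5 to B4
B4 to G#4
G5 to E5
E4 to C#4
A#4 to F##4

B4 G#4 E5 C#4 F##4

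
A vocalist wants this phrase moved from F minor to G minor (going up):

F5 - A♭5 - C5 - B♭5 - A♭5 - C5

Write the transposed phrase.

G5 Bb5 D5 C6 Bb5 D5

From F up to G is a major second; apply that to each pitch.
F5 gives G5
Ab5 gives Bb5
C5 gives D5
Bb5 gives C6
Ab5 gives Bb5
C5 gives D5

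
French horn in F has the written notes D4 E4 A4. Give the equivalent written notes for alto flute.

C4 D4 G4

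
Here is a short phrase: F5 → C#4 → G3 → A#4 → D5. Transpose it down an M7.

F5 becomes Gb4
C#4 becomes D3
G3 becomes Ab2
A#4 becomes B3
D5 becomes Eb4

Gb4 D3 Ab2 B3 Eb4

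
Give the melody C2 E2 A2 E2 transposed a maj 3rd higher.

E2 G#2 C#3 G#2

C2 → E2
E2 → G#2
A2 → C#3
E2 → G#2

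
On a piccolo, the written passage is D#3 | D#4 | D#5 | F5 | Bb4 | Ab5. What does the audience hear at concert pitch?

D#4 D#5 D#6 F6 Bb5 Ab6

The piccolo sounds a perfect octave above written, so transpose each written note up a perfect octave.
D#3 → D#4
D#4 → D#5
D#5 → D#6
F5 → F6
Bb4 → Bb5
Ab5 → Ab6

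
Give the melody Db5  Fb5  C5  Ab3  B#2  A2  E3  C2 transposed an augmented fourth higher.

Db5 to G5
Fb5 to Bb5
C5 to F#5
Ab3 to D4
B#2 to E##3
A2 to D#3
E3 to A#3
C2 to F#2

G5 Bb5 F#5 D4 E##3 D#3 A#3 F#2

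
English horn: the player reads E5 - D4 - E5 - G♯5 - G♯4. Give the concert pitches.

A4 G3 A4 C#5 C#4

Written C4 on the English horn sounds as F3, a perfect fifth lower; apply that shift to every note.
E5 gives A4
D4 gives G3
E5 gives A4
G#5 gives C#5
G#4 gives C#4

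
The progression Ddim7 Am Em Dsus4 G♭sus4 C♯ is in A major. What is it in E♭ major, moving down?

A major down to E♭ major is an augmented fourth; each chord root moves by that interval while the quality stays the same.
Ddim7: root D down an augmented fourth → Ab, giving Abdim7.
Am: root A down an augmented fourth → Eb, giving Ebm.
Em: root E down an augmented fourth → Bb, giving Bbm.
Dsus4: root D down an augmented fourth → Ab, giving Absus4.
G♭sus4: root G♭ down an augmented fourth → Dbb, giving Dbbsus4.
C♯: root C♯ down an augmented fourth → G, giving G.

Abdim7 Ebm Bbm Absus4 Dbbsus4 G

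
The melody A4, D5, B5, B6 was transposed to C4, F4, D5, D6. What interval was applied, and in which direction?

down a major sixth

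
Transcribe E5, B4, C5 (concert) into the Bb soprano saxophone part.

F#5 C#5 D5

The Bb soprano saxophone sounds a major second below written, so the written part must be a major second above concert — transpose each note up.
E5 becomes F#5
B4 becomes C#5
C5 becomes D5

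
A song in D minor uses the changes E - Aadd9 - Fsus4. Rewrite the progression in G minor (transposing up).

A Dadd9 Bbsus4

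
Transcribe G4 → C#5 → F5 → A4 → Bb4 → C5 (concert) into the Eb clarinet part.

Written C4 sounds as Eb4 on the Eb clarinet, so concert pitches are written a minor third down.
G4 gives E4
C#5 gives A#4
F5 gives D5
A4 gives F#4
Bb4 gives G4
C5 gives A4

E4 A#4 D5 F#4 G4 A4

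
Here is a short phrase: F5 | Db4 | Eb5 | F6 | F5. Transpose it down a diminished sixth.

F5 -> A#4
Db4 -> F#3
Eb5 -> G#4
F6 -> A#5
F5 -> A#4

A#4 F#3 G#4 A#5 A#4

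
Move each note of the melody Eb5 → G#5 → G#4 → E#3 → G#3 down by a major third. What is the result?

A major third down from Eb5 gives Cb5.
G#5 down a major third is E5.
G#4 down a major third is E4.
E#3 down a major third is C#3.
G#3: a third down reaches E, and 4 semitones makes it E3.

Cb5 E5 E4 C#3 E3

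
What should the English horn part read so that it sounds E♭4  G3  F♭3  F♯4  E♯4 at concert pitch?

Written C4 sounds as F3 on the English horn, so concert pitches are written a perfect fifth up.
Eb4 becomes Bb4
G3 becomes D4
Fb3 becomes Cb4
F#4 becomes C#5
E#4 becomes B#4

Bb4 D4 Cb4 C#5 B#4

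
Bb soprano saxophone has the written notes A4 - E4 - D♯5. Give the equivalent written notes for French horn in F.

D5 A4 G#5

First find concert pitch: the Bb soprano saxophone sounds a major second below written, so A4 E4 D♯5 sounds G4 D4 C#5.
Then write for French horn in F: it sounds a perfect fifth below written, so the part must be a perfect fifth above concert.
G4 → D5
D4 → A4
C#5 → G#5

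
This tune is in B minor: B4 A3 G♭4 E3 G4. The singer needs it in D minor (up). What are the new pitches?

From B up to D is a minor third; apply that to each pitch.
B4 becomes D5
A3 becomes C4
Gb4 becomes Bbb4
E3 becomes G3
G4 becomes Bb4

D5 C4 Bbb4 G3 Bb4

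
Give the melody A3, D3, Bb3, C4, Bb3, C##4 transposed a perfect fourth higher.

D4 G3 Eb4 F4 Eb4 F##4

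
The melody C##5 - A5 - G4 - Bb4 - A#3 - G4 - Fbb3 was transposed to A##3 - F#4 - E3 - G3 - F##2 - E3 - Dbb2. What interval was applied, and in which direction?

From C##5 to A##3 is 10 letter names — a tenth of some quality.
A##3 to C##5 is 15 semitones, which makes it a minor tenth; the second version is lower, so the direction is down.
Checking another pair — Fbb3 → Dbb2 — gives the same interval.

down a minor tenth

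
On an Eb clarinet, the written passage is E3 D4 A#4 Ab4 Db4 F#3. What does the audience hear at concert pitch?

The Eb clarinet sounds a minor third above written, so transpose each written note up a minor third.
E3 → G3
D4 → F4
A#4 → C#5
Ab4 → Cb5
Db4 → Fb4
F#3 → A3

G3 F4 C#5 Cb5 Fb4 A3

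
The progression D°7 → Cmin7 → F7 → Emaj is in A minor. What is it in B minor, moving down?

A minor down to B minor is a minor seventh; each chord root moves by that interval while the quality stays the same.
D°7: root D down a minor seventh → E, giving E°7.
Cmin7: root C down a minor seventh → D, giving Dmin7.
F7: root F down a minor seventh → G, giving G7.
Emaj: root E down a minor seventh → F#, giving F#maj.

E°7 Dmin7 G7 F#maj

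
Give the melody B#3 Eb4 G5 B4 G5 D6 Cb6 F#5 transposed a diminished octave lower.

B#3 → B##2
Eb4 → E3
G5 → G#4
B4 → B#3
G5 → G#4
D6 → D#5
Cb6 → C5
F#5 → F##4

B##2 E3 G#4 B#3 G#4 D#5 C5 F##4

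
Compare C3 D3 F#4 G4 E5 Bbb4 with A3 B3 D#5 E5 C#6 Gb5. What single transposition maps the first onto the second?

up a major sixth

Take the first pair: C3 → A3. C to A spans 6 letter names, so the interval is some kind of sixth.
C3 to A3 is 9 semitones, which makes it a major sixth; the second version is higher, so the direction is up.
Checking another pair — Bbb4 → Gb5 — gives the same interval.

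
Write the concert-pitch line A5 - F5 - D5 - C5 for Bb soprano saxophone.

The Bb soprano saxophone sounds a major second below written, so the written part must be a major second above concert — transpose each note up.
A5 to B5
F5 to G5
D5 to E5
C5 to D5

B5 G5 E5 D5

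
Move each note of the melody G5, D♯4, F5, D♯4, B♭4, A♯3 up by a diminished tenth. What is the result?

Bbb6 F5 Abb6 F5 Dbb6 C5

G5 to Bbb6
D#4 to F5
F5 to Abb6
D#4 to F5
Bb4 to Dbb6
A#3 to C5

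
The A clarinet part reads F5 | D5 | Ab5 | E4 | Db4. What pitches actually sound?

D5 B4 F5 C#4 Bb3

The A clarinet sounds a minor third below written, so transpose each written note down a minor third.
F5 becomes D5
D5 becomes B4
Ab5 becomes F5
E4 becomes C#4
Db4 becomes Bb3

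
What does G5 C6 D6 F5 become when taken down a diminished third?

E#5 A#5 B#5 D#5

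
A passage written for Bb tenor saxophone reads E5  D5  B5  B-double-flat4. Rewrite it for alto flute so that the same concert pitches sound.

G4 F4 D5 Dbb4

First find concert pitch: the Bb tenor saxophone sounds a major ninth below written, so E5 D5 B5 B-double-flat4 sounds D4 C4 A4 Abb3.
Then write for alto flute: it sounds a perfect fourth below written, so the part must be a perfect fourth above concert.
D4 → G4
C4 → F4
A4 → D5
Abb3 → Dbb4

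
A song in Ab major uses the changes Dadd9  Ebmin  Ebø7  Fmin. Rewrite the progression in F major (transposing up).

Ab major up to F major is a major sixth; each chord root moves by that interval while the quality stays the same.
Dadd9: root D up a major sixth → B, giving Badd9.
Ebmin: root Eb up a major sixth → C, giving Cmin.
Ebø7: root Eb up a major sixth → C, giving Cø7.
Fmin: root F up a major sixth → D, giving Dmin.

Badd9 Cmin Cø7 Dmin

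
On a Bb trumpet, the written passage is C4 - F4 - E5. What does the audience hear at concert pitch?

Bb3 Eb4 D5

Written C4 on the Bb trumpet sounds as Bb3, a major second lower; apply that shift to every note.
C4 to Bb3
F4 to Eb4
E5 to D5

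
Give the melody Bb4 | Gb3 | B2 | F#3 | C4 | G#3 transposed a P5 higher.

A perfect fifth up from Bb4 gives F5.
A perfect fifth up from Gb3 gives Db4.
A perfect fifth up from B2 gives F#3.
F#3: a fifth up reaches C, and 7 semitones makes it C#4.
C4 up a perfect fifth is G4.
A perfect fifth up from G#3 gives D#4.

F5 Db4 F#3 C#4 G4 D#4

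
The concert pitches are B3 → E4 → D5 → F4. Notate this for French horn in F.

F#4 B4 A5 C5

Written C4 sounds as F3 on the French horn in F, so concert pitches are written a perfect fifth up.
B3 becomes F#4
E4 becomes B4
D5 becomes A5
F4 becomes C5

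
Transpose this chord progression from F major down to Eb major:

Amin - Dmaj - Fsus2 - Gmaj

Gmin Cmaj Ebsus2 Fmaj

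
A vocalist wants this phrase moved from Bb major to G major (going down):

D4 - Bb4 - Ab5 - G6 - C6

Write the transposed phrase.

From Bb down to G is a minor third; apply that to each pitch.
D4 gives B3
Bb4 gives G4
Ab5 gives F5
G6 gives E6
C6 gives A5

B3 G4 F5 E6 A5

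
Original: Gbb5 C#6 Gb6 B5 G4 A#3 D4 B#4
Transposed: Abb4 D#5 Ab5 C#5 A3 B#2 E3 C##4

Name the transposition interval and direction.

down a minor seventh

Take the first pair: Gbb5 → Abb4. G to A spans 7 letter names, so the interval is some kind of seventh.
Abb4 to Gbb5 is 10 semitones, which makes it a minor seventh; the second version is lower, so the direction is down.
Checking another pair — B#4 → C##4 — gives the same interval.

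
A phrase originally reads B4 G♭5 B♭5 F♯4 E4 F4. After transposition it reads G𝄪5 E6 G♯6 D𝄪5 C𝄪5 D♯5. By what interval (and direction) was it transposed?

up an augmented sixth

From B4 to G##5 is 6 letter names — a sixth of some quality.
B4 to G##5 is 10 semitones, which makes it an augmented sixth; the second version is higher, so the direction is up.
Checking another pair — F4 → D#5 — gives the same interval.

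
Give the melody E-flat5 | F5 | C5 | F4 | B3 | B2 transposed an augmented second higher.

Eb5: a second up reaches F, and 3 semitones makes it F#5.
F5 up an augmented second is G#5.
C5: a second up reaches D, and 3 semitones makes it D#5.
An augmented second up from F4 gives G#4.
B3 up an augmented second is C##4.
B2: a second up reaches C, and 3 semitones makes it C##3.

F#5 G#5 D#5 G#4 C##4 C##3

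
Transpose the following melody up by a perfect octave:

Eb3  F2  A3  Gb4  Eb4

Eb4 F3 A4 Gb5 Eb5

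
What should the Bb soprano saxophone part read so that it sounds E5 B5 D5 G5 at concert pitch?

F#5 C#6 E5 A5

Written C4 sounds as Bb3 on the Bb soprano saxophone, so concert pitches are written a major second up.
E5 → F#5
B5 → C#6
D5 → E5
G5 → A5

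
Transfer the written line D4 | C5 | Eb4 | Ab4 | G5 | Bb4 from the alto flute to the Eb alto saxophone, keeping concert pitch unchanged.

F#4 E5 G4 C5 B5 D5

First find concert pitch: the alto flute sounds a perfect fourth below written, so D4 C5 Eb4 Ab4 G5 Bb4 sounds A3 G4 Bb3 Eb4 D5 F4.
Then write for Eb alto saxophone: it sounds a major sixth below written, so the part must be a major sixth above concert.
A3 → F#4
G4 → E5
Bb3 → G4
Eb4 → C5
D5 → B5
F4 → D5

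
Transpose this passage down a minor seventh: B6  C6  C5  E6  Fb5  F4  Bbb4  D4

C#6 D5 D4 F#5 Gb4 G3 Cb4 E3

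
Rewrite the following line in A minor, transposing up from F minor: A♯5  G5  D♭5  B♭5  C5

C##6 B5 F5 D6 E5

F minor to A minor up is a major third, so every note moves up by that interval.
A#5 → C##6
G5 → B5
Db5 → F5
Bb5 → D6
C5 → E5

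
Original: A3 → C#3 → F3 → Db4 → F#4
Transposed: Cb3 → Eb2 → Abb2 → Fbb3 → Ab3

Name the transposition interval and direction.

From A3 to Cb3 is 6 letter names — a sixth of some quality.
Cb3 to A3 is 10 semitones, which makes it an augmented sixth; the second version is lower, so the direction is down.
Checking another pair — F#4 → Ab3 — gives the same interval.

down an augmented sixth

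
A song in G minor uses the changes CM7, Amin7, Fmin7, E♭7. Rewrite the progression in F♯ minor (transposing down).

BM7 G#min7 Emin7 D7

G minor down to F♯ minor is a minor second; each chord root moves by that interval while the quality stays the same.
CM7: root C down a minor second → B, giving BM7.
Amin7: root A down a minor second → G#, giving G#min7.
Fmin7: root F down a minor second → E, giving Emin7.
E♭7: root E♭ down a minor second → D, giving D7.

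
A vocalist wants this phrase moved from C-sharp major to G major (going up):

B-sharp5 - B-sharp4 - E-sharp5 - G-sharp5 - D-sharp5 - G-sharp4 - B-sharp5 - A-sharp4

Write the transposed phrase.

C-sharp major to G major up is a diminished fifth, so every note moves up by that interval.
B#5 → F#6
B#4 → F#5
E#5 → B5
G#5 → D6
D#5 → A5
G#4 → D5
B#5 → F#6
A#4 → E5

F#6 F#5 B5 D6 A5 D5 F#6 E5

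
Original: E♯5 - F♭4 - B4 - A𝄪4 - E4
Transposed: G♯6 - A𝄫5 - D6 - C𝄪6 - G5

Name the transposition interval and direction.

up a minor tenth

Take the first pair: E#5 → G#6. E to G spans 10 letter names, so the interval is some kind of tenth.
E#5 to G#6 is 15 semitones, which makes it a minor tenth; the second version is higher, so the direction is up.
Checking another pair — E4 → G5 — gives the same interval.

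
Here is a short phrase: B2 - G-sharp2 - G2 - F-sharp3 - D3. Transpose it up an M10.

D#4 B#3 B3 A#4 F#4

B2: a tenth up reaches D, and 16 semitones makes it D#4.
G#2: a tenth up reaches B, and 16 semitones makes it B#3.
G2: a tenth up reaches B, and 16 semitones makes it B3.
A major tenth up from F#3 gives A#4.
D3: a tenth up reaches F, and 16 semitones makes it F#4.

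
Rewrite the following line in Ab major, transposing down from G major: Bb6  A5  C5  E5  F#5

Cb6 Bb4 Db4 F4 G4

G major to Ab major down is a major seventh, so every note moves down by that interval.
Bb6 gives Cb6
A5 gives Bb4
C5 gives Db4
E5 gives F4
F#5 gives G4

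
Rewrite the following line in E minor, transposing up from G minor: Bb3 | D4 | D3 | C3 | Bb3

From G up to E is a major sixth; apply that to each pitch.
Bb3 → G4
D4 → B4
D3 → B3
C3 → A3
Bb3 → G4

G4 B4 B3 A3 G4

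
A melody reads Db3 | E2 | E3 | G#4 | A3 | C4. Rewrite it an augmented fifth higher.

Db3 → A3
E2 → B#2
E3 → B#3
G#4 → D##5
A3 → E#4
C4 → G#4

A3 B#2 B#3 D##5 E#4 G#4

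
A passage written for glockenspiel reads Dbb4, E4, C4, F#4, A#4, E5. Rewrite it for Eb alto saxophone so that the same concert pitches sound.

Bbb6 C#7 A6 D#7 F##7 C#8

First find concert pitch: the glockenspiel sounds a perfect fifteenth above written, so Dbb4 E4 C4 F#4 A#4 E5 sounds Dbb6 E6 C6 F#6 A#6 E7.
Then write for Eb alto saxophone: it sounds a major sixth below written, so the part must be a major sixth above concert.
Dbb6 → Bbb6
E6 → C#7
C6 → A6
F#6 → D#7
A#6 → F##7
E7 → C#8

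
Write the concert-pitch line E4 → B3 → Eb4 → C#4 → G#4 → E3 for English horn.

The English horn sounds a perfect fifth below written, so the written part must be a perfect fifth above concert — transpose each note up.
E4 gives B4
B3 gives F#4
Eb4 gives Bb4
C#4 gives G#4
G#4 gives D#5
E3 gives B3

B4 F#4 Bb4 G#4 D#5 B3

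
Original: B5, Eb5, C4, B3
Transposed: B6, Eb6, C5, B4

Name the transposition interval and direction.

Take the first pair: B5 → B6. B to B spans 8 letter names, so the interval is some kind of octave.
B5 to B6 is 12 semitones, which makes it a perfect octave; the second version is higher, so the direction is up.
Checking another pair — B3 → B4 — gives the same interval.

up a perfect octave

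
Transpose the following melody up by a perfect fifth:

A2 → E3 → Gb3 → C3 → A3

E3 B3 Db4 G3 E4

A2 up a perfect fifth is E3.
E3 up a perfect fifth is B3.
Gb3 up a perfect fifth is Db4.
A perfect fifth up from C3 gives G3.
A3: a fifth up reaches E, and 7 semitones makes it E4.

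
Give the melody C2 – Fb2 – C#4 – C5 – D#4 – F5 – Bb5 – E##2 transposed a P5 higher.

G2 Cb3 G#4 G5 A#4 C6 F6 B##2

C2: a fifth up reaches G, and 7 semitones makes it G2.
A perfect fifth up from Fb2 gives Cb3.
A perfect fifth up from C#4 gives G#4.
C5: a fifth up reaches G, and 7 semitones makes it G5.
A perfect fifth up from D#4 gives A#4.
F5: a fifth up reaches C, and 7 semitones makes it C6.
Bb5: a fifth up reaches F, and 7 semitones makes it F6.
A perfect fifth up from E##2 gives B##2.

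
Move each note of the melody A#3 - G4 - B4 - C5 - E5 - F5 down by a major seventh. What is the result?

B2 Ab3 C4 Db4 F4 Gb4

A#3 down a major seventh is B2.
G4 down a major seventh is Ab3.
A major seventh down from B4 gives C4.
C5 down a major seventh is Db4.
E5: a seventh down reaches F, and 11 semitones makes it F4.
A major seventh down from F5 gives Gb4.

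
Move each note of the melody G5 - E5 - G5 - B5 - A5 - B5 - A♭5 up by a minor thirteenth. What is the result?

Eb7 C7 Eb7 G7 F7 G7 Fb7

A minor thirteenth up from G5 gives Eb7.
E5 up a minor thirteenth is C7.
G5: a thirteenth up reaches E, and 20 semitones makes it Eb7.
B5: a thirteenth up reaches G, and 20 semitones makes it G7.
A5: a thirteenth up reaches F, and 20 semitones makes it F7.
B5: a thirteenth up reaches G, and 20 semitones makes it G7.
Ab5 up a minor thirteenth is Fb7.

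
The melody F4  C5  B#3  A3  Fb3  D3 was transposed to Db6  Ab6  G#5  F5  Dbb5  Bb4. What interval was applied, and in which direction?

Take the first pair: F4 → Db6. F to D spans 13 letter names, so the interval is some kind of thirteenth.
F4 to Db6 is 20 semitones, which makes it a minor thirteenth; the second version is higher, so the direction is up.
Checking another pair — D3 → Bb4 — gives the same interval.

up a minor thirteenth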